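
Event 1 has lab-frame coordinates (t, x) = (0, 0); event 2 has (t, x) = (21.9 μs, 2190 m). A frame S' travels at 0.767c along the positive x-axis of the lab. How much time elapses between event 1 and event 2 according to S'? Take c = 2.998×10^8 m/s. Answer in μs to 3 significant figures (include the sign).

γ = 1/√(1 − 0.767²) = 1.5585
Δt' = γ(Δt − vΔx/c²) = 1.5585 × (21.9 μs − 0.767×2190 m / (2.998×10^8 m/s))
= 1.5585 × (16.297 μs) = 25.4 μs

Δt' ≈ 25.4 μs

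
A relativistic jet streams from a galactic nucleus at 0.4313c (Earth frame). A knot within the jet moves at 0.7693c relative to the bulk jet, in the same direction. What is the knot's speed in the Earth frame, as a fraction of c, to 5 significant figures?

u ≈ 0.90149c

Relativistic velocity addition: u = (u' + v)/(1 + u'v/c²)
= (0.7693 + 0.4313)/(1 + 0.7693×0.4313) = 1.2006/1.331799 = 0.90149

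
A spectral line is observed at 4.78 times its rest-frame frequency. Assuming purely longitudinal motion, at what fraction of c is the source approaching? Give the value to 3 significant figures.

β ≈ 0.916

f_obs/f_src = √((1+β)/(1−β)) = 4.78  ⇒  (1+β)/(1−β) = 22.848
β = |1 − D²|/(1 + D²) = |1 − 22.848|/(1 + 22.848) = 0.916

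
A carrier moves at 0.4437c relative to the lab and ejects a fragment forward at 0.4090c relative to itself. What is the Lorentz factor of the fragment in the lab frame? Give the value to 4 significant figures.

u_lab = (0.4090 + 0.4437)/(1 + 0.4090×0.4437) = 0.85270/1.181473 = 0.7217260
γ = 1/√(1 − 0.7217260²) = 1.445

γ ≈ 1.445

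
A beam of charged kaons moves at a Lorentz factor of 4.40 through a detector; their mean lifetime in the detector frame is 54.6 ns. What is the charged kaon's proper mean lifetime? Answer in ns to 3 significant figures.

τ₀ ≈ 12.4 ns

γ = 4.40 (given)
Proper time: τ₀ = Δt/γ = 54.6/4.40 = 12.4 ns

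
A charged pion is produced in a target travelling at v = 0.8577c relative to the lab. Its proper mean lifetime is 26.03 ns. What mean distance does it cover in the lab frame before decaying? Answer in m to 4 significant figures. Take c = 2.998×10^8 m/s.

d ≈ 13.02 m

γ = 1/√(1 − 0.8577²) = 1.94496
Dilated lifetime: Δt = γτ₀ = 1.94496 × 26.03 ns = 50.6272 ns
d = vΔt = 0.8577c × 50.6272 ns = 2.57138×10^8 m/s × 5.06272×10^-8 s = 13.02 m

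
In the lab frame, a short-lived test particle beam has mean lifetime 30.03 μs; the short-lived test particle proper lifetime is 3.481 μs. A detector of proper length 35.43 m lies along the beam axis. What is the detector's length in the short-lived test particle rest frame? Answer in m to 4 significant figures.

L ≈ 4.107 m

Time dilation ⇒ γ = Δt/τ₀ = 30.03/3.481 = 8.62683
Length contraction: L = L₀/γ = 35.43/8.62683 = 4.107 m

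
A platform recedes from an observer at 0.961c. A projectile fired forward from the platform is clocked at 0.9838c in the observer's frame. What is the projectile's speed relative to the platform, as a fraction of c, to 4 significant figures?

Inverse velocity addition: u' = (u − v)/(1 − uv/c²)
= (0.9838 − 0.961)/(1 − 0.9838×0.961) = 0.02280/0.0545682 = 0.4178

u' ≈ 0.4178c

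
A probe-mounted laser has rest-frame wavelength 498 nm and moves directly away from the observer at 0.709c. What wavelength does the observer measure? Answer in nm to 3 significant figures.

λ_obs ≈ 1210 nm

Relativistic Doppler: λ_obs = λ_src √((1+β)/(1−β))
= 498 × √(1.7090/0.29100) = 498 × 2.4234 = 1210 nm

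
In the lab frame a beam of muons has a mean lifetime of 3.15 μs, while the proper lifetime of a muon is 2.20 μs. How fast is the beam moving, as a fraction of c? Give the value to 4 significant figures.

β ≈ 0.7157

γ = Δt/τ₀ = 3.15/2.20 = 1.43182
β = √(1 − 1/γ²) = √(1 − 1/1.43182²) = 0.7157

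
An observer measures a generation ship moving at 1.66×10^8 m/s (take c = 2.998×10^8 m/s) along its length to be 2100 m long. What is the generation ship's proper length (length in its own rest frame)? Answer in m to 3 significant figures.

β = v/c = 1.66×10^8 / 2.998×10^8 = 0.55370
γ = 1/√(1 − 0.55370²) = 1.2009
L₀ = γL = 1.2009 × 2100 = 2520 m

L₀ ≈ 2520 m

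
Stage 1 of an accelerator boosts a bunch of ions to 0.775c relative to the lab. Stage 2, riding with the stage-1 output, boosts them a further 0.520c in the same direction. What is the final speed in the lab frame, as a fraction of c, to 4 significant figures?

u ≈ 0.9230c

Compose boost 2: (0.520 + 0.775)/(1 + 0.520×0.775) = 1.295/1.40300 = 0.9230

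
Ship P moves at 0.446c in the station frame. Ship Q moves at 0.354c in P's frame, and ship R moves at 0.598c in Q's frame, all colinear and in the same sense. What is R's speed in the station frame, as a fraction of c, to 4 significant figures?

Compose boost 2: (0.354 + 0.446)/(1 + 0.354×0.446) = 0.8000/1.15788 = 0.690915
Compose boost 3: (0.598 + 0.690915)/(1 + 0.598×0.690915) = 1.28892/1.41317 = 0.9121

u ≈ 0.9121c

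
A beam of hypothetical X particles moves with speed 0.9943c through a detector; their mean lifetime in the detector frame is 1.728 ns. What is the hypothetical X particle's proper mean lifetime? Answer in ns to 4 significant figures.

γ = 1/√(1 − 0.9943²) = 9.37923
Proper time: τ₀ = Δt/γ = 1.728/9.37923 = 0.1842 ns

τ₀ ≈ 0.1842 ns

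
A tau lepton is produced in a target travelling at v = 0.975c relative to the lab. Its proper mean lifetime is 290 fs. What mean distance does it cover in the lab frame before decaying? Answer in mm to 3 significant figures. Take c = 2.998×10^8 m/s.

d ≈ 0.381 mm

γ = 1/√(1 − 0.975²) = 4.5004
Dilated lifetime: Δt = γτ₀ = 4.5004 × 290 fs = 1305.1 fs
d = vΔt = 0.975c × 1305.1 fs = 2.9230×10^8 m/s × 1.3051×10^-12 s = 0.381 mm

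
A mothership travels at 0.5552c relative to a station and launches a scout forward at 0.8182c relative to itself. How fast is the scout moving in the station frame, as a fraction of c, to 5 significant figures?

Compose boost 2: (0.8182 + 0.5552)/(1 + 0.8182×0.5552) = 1.3734/1.454265 = 0.94439

u ≈ 0.94439c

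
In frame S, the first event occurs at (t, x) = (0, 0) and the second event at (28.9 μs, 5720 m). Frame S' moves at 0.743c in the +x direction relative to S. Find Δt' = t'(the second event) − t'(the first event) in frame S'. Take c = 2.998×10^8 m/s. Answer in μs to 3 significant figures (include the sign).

γ = 1/√(1 − 0.743²) = 1.4941
Δt' = γ(Δt − vΔx/c²) = 1.4941 × (28.9 μs − 0.743×5720 m / (2.998×10^8 m/s))
= 1.4941 × (14.724 μs) = 22.0 μs

Δt' ≈ 22.0 μs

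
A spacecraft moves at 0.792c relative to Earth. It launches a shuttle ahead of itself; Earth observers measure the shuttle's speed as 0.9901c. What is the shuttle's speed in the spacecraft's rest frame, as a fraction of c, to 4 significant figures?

u' ≈ 0.9178c

Inverse velocity addition: u' = (u − v)/(1 − uv/c²)
= (0.9901 − 0.792)/(1 − 0.9901×0.792) = 0.1981/0.215841 = 0.9178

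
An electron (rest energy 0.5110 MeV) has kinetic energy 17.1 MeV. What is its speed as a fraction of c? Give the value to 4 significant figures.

γ = 1 + K/(m₀c²) = 1 + 17.1/0.5110 = 34.4638
β = √(1 − 1/γ²) = 0.9996

β ≈ 0.9996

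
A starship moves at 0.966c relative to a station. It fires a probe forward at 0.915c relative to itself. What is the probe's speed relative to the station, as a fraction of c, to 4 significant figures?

Relativistic velocity addition: u = (u' + v)/(1 + u'v/c²)
= (0.915 + 0.966)/(1 + 0.915×0.966) = 1.881/1.88389 = 0.9985

u ≈ 0.9985c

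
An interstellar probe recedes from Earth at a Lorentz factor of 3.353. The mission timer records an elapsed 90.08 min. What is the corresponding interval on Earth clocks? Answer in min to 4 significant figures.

Δt ≈ 302.0 min

γ = 3.353 (given)
Time dilation: Δt = γτ₀ = 3.353 × 90.08 min = 302.0 min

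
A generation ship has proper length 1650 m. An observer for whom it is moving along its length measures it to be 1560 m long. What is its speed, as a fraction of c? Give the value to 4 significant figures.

γ = L₀/L = 1650/1560 = 1.05769
β = √(1 − 1/γ²) = 0.3258

β ≈ 0.3258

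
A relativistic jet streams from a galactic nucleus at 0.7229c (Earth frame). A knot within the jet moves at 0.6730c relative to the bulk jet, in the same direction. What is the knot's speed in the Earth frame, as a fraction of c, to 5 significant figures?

Relativistic velocity addition: u = (u' + v)/(1 + u'v/c²)
= (0.6730 + 0.7229)/(1 + 0.6730×0.7229) = 1.3959/1.486512 = 0.93904

u ≈ 0.93904c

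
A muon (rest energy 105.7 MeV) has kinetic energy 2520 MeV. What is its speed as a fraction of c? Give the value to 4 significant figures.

β ≈ 0.9992

γ = 1 + K/(m₀c²) = 1 + 2520/105.7 = 24.8411
β = √(1 − 1/γ²) = 0.9992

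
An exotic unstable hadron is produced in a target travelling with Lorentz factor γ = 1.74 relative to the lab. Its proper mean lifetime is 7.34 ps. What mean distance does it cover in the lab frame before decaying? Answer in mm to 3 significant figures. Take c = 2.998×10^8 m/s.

β = √(1 − 1/γ²) = √(1 − 1/1.74²) = 0.81836
Dilated lifetime: Δt = γτ₀ = 1.74 × 7.34 ps = 12.772 ps
d = vΔt = 0.81836c × 12.772 ps = 2.4534×10^8 m/s × 1.2772×10^-11 s = 3.13 mm

d ≈ 3.13 mm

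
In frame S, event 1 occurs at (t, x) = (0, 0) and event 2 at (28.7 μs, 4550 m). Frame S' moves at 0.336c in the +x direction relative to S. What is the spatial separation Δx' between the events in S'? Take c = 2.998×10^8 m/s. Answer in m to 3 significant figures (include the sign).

γ = 1/√(1 − 0.336²) = 1.0617
Δx' = γ(Δx − vΔt) = 1.0617 × (4550 m − 0.336×(2.998×10^8 m/s)×28.7×10^-6 s)
= 1.0617 × (1659.0 m) = 1760 m

Δx' ≈ 1760 m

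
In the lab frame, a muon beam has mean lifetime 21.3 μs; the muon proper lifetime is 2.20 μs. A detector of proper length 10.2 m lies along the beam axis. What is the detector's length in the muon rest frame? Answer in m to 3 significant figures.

Time dilation ⇒ γ = Δt/τ₀ = 21.3/2.20 = 9.6818
Length contraction: L = L₀/γ = 10.2/9.6818 = 1.05 m

L ≈ 1.05 m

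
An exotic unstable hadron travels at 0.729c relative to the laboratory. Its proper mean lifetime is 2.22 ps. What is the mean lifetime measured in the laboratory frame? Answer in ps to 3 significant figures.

Δt ≈ 3.24 ps

γ = 1/√(1 − 0.729²) = 1.4609
Time dilation: Δt = γτ₀ = 1.4609 × 2.22 ps = 3.24 ps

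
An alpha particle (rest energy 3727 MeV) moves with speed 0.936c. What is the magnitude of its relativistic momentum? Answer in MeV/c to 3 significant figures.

γ = 1/√(1 − 0.936²) = 2.8409
p = γβm₀c = 2.8409 × 0.936 × 3727 MeV/c = 9910 MeV/c

p ≈ 9910 MeV/c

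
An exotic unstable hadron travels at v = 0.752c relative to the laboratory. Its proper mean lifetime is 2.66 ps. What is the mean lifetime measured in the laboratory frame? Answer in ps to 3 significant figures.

Δt ≈ 4.04 ps

γ = 1/√(1 − 0.752²) = 1.5171
Time dilation: Δt = γτ₀ = 1.5171 × 2.66 ps = 4.04 ps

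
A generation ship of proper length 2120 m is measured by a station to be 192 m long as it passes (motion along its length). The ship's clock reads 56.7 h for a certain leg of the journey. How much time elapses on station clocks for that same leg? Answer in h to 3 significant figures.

Δt ≈ 626 h

Length contraction ⇒ γ = L₀/L = 2120/192 = 11.042
Time dilation: Δt = γτ₀ = 11.042 × 56.7 h = 626 h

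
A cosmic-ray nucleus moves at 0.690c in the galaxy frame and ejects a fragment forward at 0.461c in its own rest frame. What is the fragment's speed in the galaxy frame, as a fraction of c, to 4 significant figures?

u ≈ 0.8732c

Compose boost 2: (0.461 + 0.690)/(1 + 0.461×0.690) = 1.151/1.31809 = 0.8732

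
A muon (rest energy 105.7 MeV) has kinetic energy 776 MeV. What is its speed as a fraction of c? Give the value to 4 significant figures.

γ = 1 + K/(m₀c²) = 1 + 776/105.7 = 8.34153
β = √(1 − 1/γ²) = 0.9928

β ≈ 0.9928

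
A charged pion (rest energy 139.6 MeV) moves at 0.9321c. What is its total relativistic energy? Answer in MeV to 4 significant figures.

E ≈ 385.4 MeV

γ = 1/√(1 − 0.9321²) = 2.76090
E = γm₀c² = 2.76090 × 139.6 MeV = 385.4 MeV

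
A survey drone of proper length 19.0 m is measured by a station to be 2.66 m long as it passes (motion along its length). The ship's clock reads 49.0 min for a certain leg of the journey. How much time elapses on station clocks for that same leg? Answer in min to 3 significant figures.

Δt ≈ 350 min

Length contraction ⇒ γ = L₀/L = 19.0/2.66 = 7.1429
Time dilation: Δt = γτ₀ = 7.1429 × 49.0 min = 350 min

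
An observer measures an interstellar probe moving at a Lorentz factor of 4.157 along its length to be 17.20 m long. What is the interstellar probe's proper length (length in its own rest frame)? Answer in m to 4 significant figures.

γ = 4.157 (given)
L₀ = γL = 4.157 × 17.20 = 71.50 m

L₀ ≈ 71.50 m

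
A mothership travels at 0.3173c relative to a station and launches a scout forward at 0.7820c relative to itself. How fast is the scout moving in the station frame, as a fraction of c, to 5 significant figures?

u ≈ 0.88076c

Compose boost 2: (0.7820 + 0.3173)/(1 + 0.7820×0.3173) = 1.0993/1.248129 = 0.88076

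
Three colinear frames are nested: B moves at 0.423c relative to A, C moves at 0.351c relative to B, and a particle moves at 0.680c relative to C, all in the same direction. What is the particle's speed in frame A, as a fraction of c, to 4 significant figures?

Compose boost 2: (0.351 + 0.423)/(1 + 0.351×0.423) = 0.7740/1.14847 = 0.673938
Compose boost 3: (0.680 + 0.673938)/(1 + 0.680×0.673938) = 1.35394/1.45828 = 0.9285

u ≈ 0.9285c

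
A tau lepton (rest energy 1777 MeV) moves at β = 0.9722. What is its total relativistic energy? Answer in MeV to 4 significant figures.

γ = 1/√(1 − 0.9722²) = 4.27073
E = γm₀c² = 4.27073 × 1777 MeV = 7589 MeV

E ≈ 7589 MeV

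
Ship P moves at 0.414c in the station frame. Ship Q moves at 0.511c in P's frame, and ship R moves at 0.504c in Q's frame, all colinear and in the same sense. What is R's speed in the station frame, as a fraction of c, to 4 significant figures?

u ≈ 0.9153c

Compose boost 2: (0.511 + 0.414)/(1 + 0.511×0.414) = 0.9250/1.21155 = 0.763482
Compose boost 3: (0.504 + 0.763482)/(1 + 0.504×0.763482) = 1.26748/1.38480 = 0.9153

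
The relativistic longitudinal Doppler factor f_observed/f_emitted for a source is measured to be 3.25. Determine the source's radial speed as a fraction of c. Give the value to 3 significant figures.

β ≈ 0.827

f_obs/f_src = √((1+β)/(1−β)) = 3.25  ⇒  (1+β)/(1−β) = 10.562
β = |1 − D²|/(1 + D²) = |1 − 10.562|/(1 + 10.562) = 0.827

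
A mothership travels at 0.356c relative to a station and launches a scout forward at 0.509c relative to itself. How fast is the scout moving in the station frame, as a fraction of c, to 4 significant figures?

Compose boost 2: (0.509 + 0.356)/(1 + 0.509×0.356) = 0.8650/1.18120 = 0.7323

u ≈ 0.7323c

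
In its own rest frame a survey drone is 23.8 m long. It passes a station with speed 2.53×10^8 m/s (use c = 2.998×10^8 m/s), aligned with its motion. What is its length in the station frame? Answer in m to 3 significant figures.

β = v/c = 2.53×10^8 / 2.998×10^8 = 0.84390
γ = 1/√(1 − 0.84390²) = 1.8639
Length contraction: L = L₀/γ = 23.8/1.8639 = 12.8 m

L ≈ 12.8 m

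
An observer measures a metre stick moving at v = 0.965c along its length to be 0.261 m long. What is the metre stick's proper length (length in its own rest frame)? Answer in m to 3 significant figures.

L₀ ≈ 0.995 m

γ = 1/√(1 − 0.965²) = 3.8132
L₀ = γL = 3.8132 × 0.261 = 0.995 m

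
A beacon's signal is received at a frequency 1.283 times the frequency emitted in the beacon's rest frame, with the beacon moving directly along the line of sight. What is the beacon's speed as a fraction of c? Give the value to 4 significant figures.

β ≈ 0.2442

f_obs/f_src = √((1+β)/(1−β)) = 1.283  ⇒  (1+β)/(1−β) = 1.64609
β = |1 − D²|/(1 + D²) = |1 − 1.64609|/(1 + 1.64609) = 0.2442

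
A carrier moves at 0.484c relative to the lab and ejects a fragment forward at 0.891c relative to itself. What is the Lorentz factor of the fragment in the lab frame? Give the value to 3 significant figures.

u_lab = (0.891 + 0.484)/(1 + 0.891×0.484) = 1.375/1.43124 = 0.960703
γ = 1/√(1 − 0.960703²) = 3.60

γ ≈ 3.60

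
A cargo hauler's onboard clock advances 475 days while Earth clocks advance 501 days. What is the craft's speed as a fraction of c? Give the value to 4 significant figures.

β ≈ 0.3180

γ = Δt/τ₀ = 501/475 = 1.05474
β = √(1 − 1/γ²) = √(1 − 1/1.05474²) = 0.3180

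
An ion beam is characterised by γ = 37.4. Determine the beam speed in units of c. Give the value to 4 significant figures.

β = √(1 − 1/γ²) = √(1 − 1/37.4²) = √(0.999285) = 0.9996

β ≈ 0.9996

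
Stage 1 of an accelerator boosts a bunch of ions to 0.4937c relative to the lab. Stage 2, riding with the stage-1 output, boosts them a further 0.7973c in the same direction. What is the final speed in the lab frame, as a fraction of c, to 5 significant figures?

u ≈ 0.92636c

Compose boost 2: (0.7973 + 0.4937)/(1 + 0.7973×0.4937) = 1.2910/1.393627 = 0.92636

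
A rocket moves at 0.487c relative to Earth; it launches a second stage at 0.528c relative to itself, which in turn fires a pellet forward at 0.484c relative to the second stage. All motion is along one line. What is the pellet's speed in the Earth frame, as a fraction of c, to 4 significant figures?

Compose boost 2: (0.528 + 0.487)/(1 + 0.528×0.487) = 1.015/1.25714 = 0.807391
Compose boost 3: (0.484 + 0.807391)/(1 + 0.484×0.807391) = 1.29139/1.39078 = 0.9285

u ≈ 0.9285c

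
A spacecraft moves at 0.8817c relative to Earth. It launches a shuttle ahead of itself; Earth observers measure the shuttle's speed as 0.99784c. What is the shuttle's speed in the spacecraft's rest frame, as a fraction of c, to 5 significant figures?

u' ≈ 0.96619c

Inverse velocity addition: u' = (u − v)/(1 − uv/c²)
= (0.99784 − 0.8817)/(1 − 0.99784×0.8817) = 0.11614/0.1202045 = 0.96619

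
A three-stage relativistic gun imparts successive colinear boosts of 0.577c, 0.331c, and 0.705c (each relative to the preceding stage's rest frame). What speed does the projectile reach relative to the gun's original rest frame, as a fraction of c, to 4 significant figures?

Compose boost 2: (0.331 + 0.577)/(1 + 0.331×0.577) = 0.9080/1.19099 = 0.762393
Compose boost 3: (0.705 + 0.762393)/(1 + 0.705×0.762393) = 1.46739/1.53749 = 0.9544

u ≈ 0.9544c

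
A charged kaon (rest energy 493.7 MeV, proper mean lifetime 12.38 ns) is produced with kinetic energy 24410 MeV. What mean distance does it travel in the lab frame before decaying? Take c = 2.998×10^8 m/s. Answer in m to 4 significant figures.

d ≈ 187.2 m

γ = 1 + K/(m₀c²) = 1 + 24410/493.7 = 50.4430
β = √(1 − 1/γ²) = 0.999803
Dilated lifetime: γτ₀ = 50.4430 × 12.38 ns = 624.484 ns
d = βc·γτ₀ = 0.999803 × (2.998×10^8 m/s) × 6.24484×10^-7 s = 187.2 m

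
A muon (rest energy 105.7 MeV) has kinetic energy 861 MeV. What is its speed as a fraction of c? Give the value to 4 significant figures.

β ≈ 0.9940

γ = 1 + K/(m₀c²) = 1 + 861/105.7 = 9.14570
β = √(1 − 1/γ²) = 0.9940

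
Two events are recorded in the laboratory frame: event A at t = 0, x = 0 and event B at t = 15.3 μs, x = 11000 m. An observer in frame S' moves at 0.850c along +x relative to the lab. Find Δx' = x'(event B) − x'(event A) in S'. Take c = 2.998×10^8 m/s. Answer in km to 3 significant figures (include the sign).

γ = 1/√(1 − 0.850²) = 1.8983
Δx' = γ(Δx − vΔt) = 1.8983 × (11000 m − 0.850×(2.998×10^8 m/s)×15.3×10^-6 s)
= 1.8983 × (7101.1 m) = 13.5 km

Δx' ≈ 13.5 km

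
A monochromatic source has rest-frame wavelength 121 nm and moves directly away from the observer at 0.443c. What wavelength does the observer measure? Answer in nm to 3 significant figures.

Relativistic Doppler: λ_obs = λ_src √((1+β)/(1−β))
= 121 × √(1.4430/0.55700) = 121 × 1.6096 = 195 nm

λ_obs ≈ 195 nm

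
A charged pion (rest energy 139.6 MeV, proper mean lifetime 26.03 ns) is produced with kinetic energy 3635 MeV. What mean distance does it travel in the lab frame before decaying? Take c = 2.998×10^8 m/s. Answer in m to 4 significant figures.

γ = 1 + K/(m₀c²) = 1 + 3635/139.6 = 27.0387
β = √(1 − 1/γ²) = 0.999316
Dilated lifetime: γτ₀ = 27.0387 × 26.03 ns = 703.817 ns
d = βc·γτ₀ = 0.999316 × (2.998×10^8 m/s) × 7.03817×10^-7 s = 210.9 m

d ≈ 210.9 m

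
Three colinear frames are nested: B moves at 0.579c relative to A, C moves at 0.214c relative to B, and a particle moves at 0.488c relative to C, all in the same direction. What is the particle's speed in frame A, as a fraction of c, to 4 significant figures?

u ≈ 0.8879c

Compose boost 2: (0.214 + 0.579)/(1 + 0.214×0.579) = 0.7930/1.12391 = 0.705575
Compose boost 3: (0.488 + 0.705575)/(1 + 0.488×0.705575) = 1.19358/1.34432 = 0.8879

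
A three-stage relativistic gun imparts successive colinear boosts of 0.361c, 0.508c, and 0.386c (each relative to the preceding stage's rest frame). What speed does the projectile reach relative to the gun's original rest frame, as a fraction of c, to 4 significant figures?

u ≈ 0.8729c

Compose boost 2: (0.508 + 0.361)/(1 + 0.508×0.361) = 0.8690/1.18339 = 0.734332
Compose boost 3: (0.386 + 0.734332)/(1 + 0.386×0.734332) = 1.12033/1.28345 = 0.8729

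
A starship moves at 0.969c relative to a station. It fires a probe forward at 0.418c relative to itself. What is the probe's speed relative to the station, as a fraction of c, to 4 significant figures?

Relativistic velocity addition: u = (u' + v)/(1 + u'v/c²)
= (0.418 + 0.969)/(1 + 0.418×0.969) = 1.387/1.40504 = 0.9872

u ≈ 0.9872c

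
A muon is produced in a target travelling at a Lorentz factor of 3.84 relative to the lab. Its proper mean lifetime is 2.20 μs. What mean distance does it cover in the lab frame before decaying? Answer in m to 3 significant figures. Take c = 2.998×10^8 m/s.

d ≈ 2450 m

β = √(1 − 1/γ²) = √(1 − 1/3.84²) = 0.96550
Dilated lifetime: Δt = γτ₀ = 3.84 × 2.20 μs = 8.4480 μs
d = vΔt = 0.96550c × 8.4480 μs = 2.8946×10^8 m/s × 8.4480×10^-6 s = 2450 m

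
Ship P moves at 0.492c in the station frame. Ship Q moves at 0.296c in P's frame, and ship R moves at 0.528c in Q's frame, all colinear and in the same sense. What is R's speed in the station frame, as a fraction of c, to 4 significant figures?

u ≈ 0.8919c

Compose boost 2: (0.296 + 0.492)/(1 + 0.296×0.492) = 0.7880/1.14563 = 0.687830
Compose boost 3: (0.528 + 0.687830)/(1 + 0.528×0.687830) = 1.21583/1.36317 = 0.8919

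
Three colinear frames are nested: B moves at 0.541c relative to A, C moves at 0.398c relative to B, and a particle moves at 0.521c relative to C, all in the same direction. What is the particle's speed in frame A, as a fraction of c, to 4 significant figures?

u ≈ 0.9224c

Compose boost 2: (0.398 + 0.541)/(1 + 0.398×0.541) = 0.9390/1.21532 = 0.772637
Compose boost 3: (0.521 + 0.772637)/(1 + 0.521×0.772637) = 1.29364/1.40254 = 0.9224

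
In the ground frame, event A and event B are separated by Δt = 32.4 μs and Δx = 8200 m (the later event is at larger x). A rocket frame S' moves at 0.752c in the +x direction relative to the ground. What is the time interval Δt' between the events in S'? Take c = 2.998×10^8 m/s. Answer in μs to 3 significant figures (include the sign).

γ = 1/√(1 − 0.752²) = 1.5171
Δt' = γ(Δt − vΔx/c²) = 1.5171 × (32.4 μs − 0.752×8200 m / (2.998×10^8 m/s))
= 1.5171 × (11.832 μs) = 17.9 μs

Δt' ≈ 17.9 μs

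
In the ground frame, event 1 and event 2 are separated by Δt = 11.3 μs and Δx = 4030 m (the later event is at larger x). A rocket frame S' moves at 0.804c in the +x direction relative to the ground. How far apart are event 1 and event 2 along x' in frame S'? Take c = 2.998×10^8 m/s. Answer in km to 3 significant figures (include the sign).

γ = 1/√(1 − 0.804²) = 1.6817
Δx' = γ(Δx − vΔt) = 1.6817 × (4030 m − 0.804×(2.998×10^8 m/s)×11.3×10^-6 s)
= 1.6817 × (1306.3 m) = 2.20 km

Δx' ≈ 2.20 km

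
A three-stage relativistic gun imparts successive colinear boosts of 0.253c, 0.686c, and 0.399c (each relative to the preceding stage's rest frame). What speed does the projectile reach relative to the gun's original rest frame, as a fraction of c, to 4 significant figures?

u ≈ 0.9089c

Compose boost 2: (0.686 + 0.253)/(1 + 0.686×0.253) = 0.9390/1.17356 = 0.800131
Compose boost 3: (0.399 + 0.800131)/(1 + 0.399×0.800131) = 1.19913/1.31925 = 0.9089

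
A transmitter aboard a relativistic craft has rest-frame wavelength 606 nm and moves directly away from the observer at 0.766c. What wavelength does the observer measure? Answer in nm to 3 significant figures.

λ_obs ≈ 1660 nm

Relativistic Doppler: λ_obs = λ_src √((1+β)/(1−β))
= 606 × √(1.7660/0.23400) = 606 × 2.7472 = 1660 nm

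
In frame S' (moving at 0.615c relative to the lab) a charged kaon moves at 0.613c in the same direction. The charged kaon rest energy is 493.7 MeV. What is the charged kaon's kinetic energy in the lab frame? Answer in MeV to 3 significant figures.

u_lab = (0.613 + 0.615)/(1 + 0.613×0.615) = 0.891797
γ = 1/√(1 − 0.891797²) = 2.2103
K = (γ − 1)m₀c² = (2.2103 − 1) × 493.7 = 1.2103 × 493.7 = 598 MeV

K ≈ 598 MeV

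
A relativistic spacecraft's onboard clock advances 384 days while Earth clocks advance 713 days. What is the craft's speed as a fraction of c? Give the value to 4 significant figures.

β ≈ 0.8426

γ = Δt/τ₀ = 713/384 = 1.85677
β = √(1 − 1/γ²) = √(1 − 1/1.85677²) = 0.8426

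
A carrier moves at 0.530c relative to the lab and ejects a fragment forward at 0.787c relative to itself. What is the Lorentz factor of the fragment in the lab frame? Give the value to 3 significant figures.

γ ≈ 2.71

u_lab = (0.787 + 0.530)/(1 + 0.787×0.530) = 1.317/1.41711 = 0.929356
γ = 1/√(1 − 0.929356²) = 2.71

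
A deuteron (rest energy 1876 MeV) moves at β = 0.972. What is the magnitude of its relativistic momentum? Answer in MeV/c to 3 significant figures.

γ = 1/√(1 − 0.972²) = 4.2557
p = γβm₀c = 4.2557 × 0.972 × 1876 MeV/c = 7760 MeV/c

p ≈ 7760 MeV/c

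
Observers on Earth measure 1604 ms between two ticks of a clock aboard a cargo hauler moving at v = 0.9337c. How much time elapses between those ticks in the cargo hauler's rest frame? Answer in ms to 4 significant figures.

τ₀ ≈ 574.3 ms

γ = 1/√(1 − 0.9337²) = 2.79286
Proper time: τ₀ = Δt/γ = 1604/2.79286 = 574.3 ms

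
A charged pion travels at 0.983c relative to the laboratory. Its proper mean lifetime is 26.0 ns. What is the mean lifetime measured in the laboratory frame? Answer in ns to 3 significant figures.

γ = 1/√(1 − 0.983²) = 5.4465
Time dilation: Δt = γτ₀ = 5.4465 × 26.0 ns = 142 ns

Δt ≈ 142 ns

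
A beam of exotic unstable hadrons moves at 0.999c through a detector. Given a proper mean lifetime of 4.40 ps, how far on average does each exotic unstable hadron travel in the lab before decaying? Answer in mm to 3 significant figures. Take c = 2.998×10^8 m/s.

γ = 1/√(1 − 0.999²) = 22.366
Dilated lifetime: Δt = γτ₀ = 22.366 × 4.40 ps = 98.412 ps
d = vΔt = 0.999c × 98.412 ps = 2.9950×10^8 m/s × 9.8412×10^-11 s = 29.5 mm

d ≈ 29.5 mm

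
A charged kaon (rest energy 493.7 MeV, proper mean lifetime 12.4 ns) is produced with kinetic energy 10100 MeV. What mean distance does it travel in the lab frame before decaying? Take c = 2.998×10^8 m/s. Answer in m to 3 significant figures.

γ = 1 + K/(m₀c²) = 1 + 10100/493.7 = 21.458
β = √(1 − 1/γ²) = 0.99891
Dilated lifetime: γτ₀ = 21.458 × 12.4 ns = 266.08 ns
d = βc·γτ₀ = 0.99891 × (2.998×10^8 m/s) × 2.6608×10^-7 s = 79.7 m

d ≈ 79.7 m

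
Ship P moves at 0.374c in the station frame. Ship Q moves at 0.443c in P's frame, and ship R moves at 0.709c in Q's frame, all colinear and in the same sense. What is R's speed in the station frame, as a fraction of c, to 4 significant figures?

Compose boost 2: (0.443 + 0.374)/(1 + 0.443×0.374) = 0.8170/1.16568 = 0.700877
Compose boost 3: (0.709 + 0.700877)/(1 + 0.709×0.700877) = 1.40988/1.49692 = 0.9419

u ≈ 0.9419c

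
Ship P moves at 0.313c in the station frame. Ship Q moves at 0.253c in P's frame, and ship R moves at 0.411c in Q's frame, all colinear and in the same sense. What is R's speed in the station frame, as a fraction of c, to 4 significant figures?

u ≈ 0.7696c

Compose boost 2: (0.253 + 0.313)/(1 + 0.253×0.313) = 0.5660/1.07919 = 0.524468
Compose boost 3: (0.411 + 0.524468)/(1 + 0.411×0.524468) = 0.935468/1.21556 = 0.7696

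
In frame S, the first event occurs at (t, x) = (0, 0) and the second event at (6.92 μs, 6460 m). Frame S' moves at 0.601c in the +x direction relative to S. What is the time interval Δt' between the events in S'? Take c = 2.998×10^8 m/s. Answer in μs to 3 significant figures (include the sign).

Δt' ≈ -7.54 μs

γ = 1/√(1 − 0.601²) = 1.2512
Δt' = γ(Δt − vΔx/c²) = 1.2512 × (6.92 μs − 0.601×6460 m / (2.998×10^8 m/s))
= 1.2512 × (-6.0302 μs) = -7.54 μs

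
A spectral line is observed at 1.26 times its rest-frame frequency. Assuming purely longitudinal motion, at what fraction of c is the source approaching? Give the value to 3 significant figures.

f_obs/f_src = √((1+β)/(1−β)) = 1.26  ⇒  (1+β)/(1−β) = 1.5876
β = |1 − D²|/(1 + D²) = |1 − 1.5876|/(1 + 1.5876) = 0.227

β ≈ 0.227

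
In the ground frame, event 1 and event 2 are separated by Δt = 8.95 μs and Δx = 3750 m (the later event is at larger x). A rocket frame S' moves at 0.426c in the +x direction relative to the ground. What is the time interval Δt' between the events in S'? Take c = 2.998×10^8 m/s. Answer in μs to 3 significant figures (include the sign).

Δt' ≈ 4.00 μs

γ = 1/√(1 − 0.426²) = 1.1053
Δt' = γ(Δt − vΔx/c²) = 1.1053 × (8.95 μs − 0.426×3750 m / (2.998×10^8 m/s))
= 1.1053 × (3.6214 μs) = 4.00 μs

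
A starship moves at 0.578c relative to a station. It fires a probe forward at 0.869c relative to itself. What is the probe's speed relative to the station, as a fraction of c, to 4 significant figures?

Relativistic velocity addition: u = (u' + v)/(1 + u'v/c²)
= (0.869 + 0.578)/(1 + 0.869×0.578) = 1.447/1.50228 = 0.9632

u ≈ 0.9632c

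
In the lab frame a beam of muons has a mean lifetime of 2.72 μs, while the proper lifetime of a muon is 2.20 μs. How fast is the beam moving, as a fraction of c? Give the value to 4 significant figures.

γ = Δt/τ₀ = 2.72/2.20 = 1.23636
β = √(1 − 1/γ²) = √(1 − 1/1.23636²) = 0.5881

β ≈ 0.5881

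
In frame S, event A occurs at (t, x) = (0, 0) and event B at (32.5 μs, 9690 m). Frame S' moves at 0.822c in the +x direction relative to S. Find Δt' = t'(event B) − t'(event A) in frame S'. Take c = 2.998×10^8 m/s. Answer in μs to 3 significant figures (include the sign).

Δt' ≈ 10.4 μs

γ = 1/√(1 − 0.822²) = 1.7560
Δt' = γ(Δt − vΔx/c²) = 1.7560 × (32.5 μs − 0.822×9690 m / (2.998×10^8 m/s))
= 1.7560 × (5.9317 μs) = 10.4 μs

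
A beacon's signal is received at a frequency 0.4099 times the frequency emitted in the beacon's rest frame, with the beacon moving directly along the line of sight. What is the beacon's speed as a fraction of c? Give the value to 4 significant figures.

f_obs/f_src = √((1−β)/(1+β)) = 0.4099  ⇒  (1−β)/(1+β) = 0.168018
β = |1 − D²|/(1 + D²) = |1 − 0.168018|/(1 + 0.168018) = 0.7123

β ≈ 0.7123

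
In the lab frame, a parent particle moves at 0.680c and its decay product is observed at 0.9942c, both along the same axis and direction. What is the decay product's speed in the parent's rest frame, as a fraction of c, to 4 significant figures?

Inverse velocity addition: u' = (u − v)/(1 − uv/c²)
= (0.9942 − 0.680)/(1 − 0.9942×0.680) = 0.3142/0.323944 = 0.9699

u' ≈ 0.9699c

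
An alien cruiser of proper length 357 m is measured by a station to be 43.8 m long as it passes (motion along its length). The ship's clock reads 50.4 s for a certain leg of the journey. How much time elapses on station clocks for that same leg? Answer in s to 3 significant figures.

Δt ≈ 411 s

Length contraction ⇒ γ = L₀/L = 357/43.8 = 8.1507
Time dilation: Δt = γτ₀ = 8.1507 × 50.4 s = 411 s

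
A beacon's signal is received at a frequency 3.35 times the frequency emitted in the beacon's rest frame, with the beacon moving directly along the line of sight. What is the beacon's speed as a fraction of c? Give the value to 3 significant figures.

β ≈ 0.836

f_obs/f_src = √((1+β)/(1−β)) = 3.35  ⇒  (1+β)/(1−β) = 11.223
β = |1 − D²|/(1 + D²) = |1 − 11.223|/(1 + 11.223) = 0.836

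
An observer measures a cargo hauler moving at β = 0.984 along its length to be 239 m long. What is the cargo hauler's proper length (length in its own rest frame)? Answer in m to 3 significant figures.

γ = 1/√(1 − 0.984²) = 5.6127
L₀ = γL = 5.6127 × 239 = 1340 m

L₀ ≈ 1340 m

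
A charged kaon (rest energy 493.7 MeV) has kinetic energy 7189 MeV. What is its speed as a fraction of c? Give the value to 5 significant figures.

β ≈ 0.99793

γ = 1 + K/(m₀c²) = 1 + 7189/493.7 = 15.56147
β = √(1 − 1/γ²) = 0.99793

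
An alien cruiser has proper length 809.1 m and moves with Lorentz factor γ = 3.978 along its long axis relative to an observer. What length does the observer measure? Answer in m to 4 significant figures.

L ≈ 203.4 m

γ = 3.978 (given)
Length contraction: L = L₀/γ = 809.1/3.978 = 203.4 m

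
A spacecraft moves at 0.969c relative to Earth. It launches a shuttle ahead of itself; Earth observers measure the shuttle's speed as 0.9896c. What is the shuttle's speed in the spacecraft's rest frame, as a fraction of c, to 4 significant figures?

u' ≈ 0.5015c

Inverse velocity addition: u' = (u − v)/(1 − uv/c²)
= (0.9896 − 0.969)/(1 − 0.9896×0.969) = 0.02060/0.0410776 = 0.5015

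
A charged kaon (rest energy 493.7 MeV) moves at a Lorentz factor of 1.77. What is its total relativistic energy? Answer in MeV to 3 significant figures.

E ≈ 874 MeV

γ = 1.77 (given)
E = γm₀c² = 1.77 × 493.7 MeV = 874 MeV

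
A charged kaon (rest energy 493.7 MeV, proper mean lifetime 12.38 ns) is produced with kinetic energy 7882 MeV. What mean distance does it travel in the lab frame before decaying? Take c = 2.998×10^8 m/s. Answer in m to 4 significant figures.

d ≈ 62.86 m

γ = 1 + K/(m₀c²) = 1 + 7882/493.7 = 16.9652
β = √(1 − 1/γ²) = 0.998261
Dilated lifetime: γτ₀ = 16.9652 × 12.38 ns = 210.029 ns
d = βc·γτ₀ = 0.998261 × (2.998×10^8 m/s) × 2.10029×10^-7 s = 62.86 m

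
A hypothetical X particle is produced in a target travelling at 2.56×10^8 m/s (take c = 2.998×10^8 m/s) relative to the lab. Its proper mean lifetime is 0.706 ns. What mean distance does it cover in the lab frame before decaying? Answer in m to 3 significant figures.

β = v/c = 2.56×10^8 / 2.998×10^8 = 0.85390
γ = 1/√(1 − 0.85390²) = 1.9215
Dilated lifetime: Δt = γτ₀ = 1.9215 × 0.706 ns = 1.3566 ns
d = vΔt = 0.85390c × 1.3566 ns = 2.5600×10^8 m/s × 1.3566×10^-9 s = 0.347 m

d ≈ 0.347 m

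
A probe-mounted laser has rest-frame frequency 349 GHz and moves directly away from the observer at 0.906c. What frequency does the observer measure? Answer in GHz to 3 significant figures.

Relativistic Doppler: f_obs = f_src √((1−β)/(1+β))
= 349 × √(0.094000/1.9060) = 349 × 0.22208 = 77.5 GHz

f_obs ≈ 77.5 GHz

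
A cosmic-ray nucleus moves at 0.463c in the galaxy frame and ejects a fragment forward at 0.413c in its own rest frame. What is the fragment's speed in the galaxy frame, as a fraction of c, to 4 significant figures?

u ≈ 0.7354c

Compose boost 2: (0.413 + 0.463)/(1 + 0.413×0.463) = 0.8760/1.19122 = 0.7354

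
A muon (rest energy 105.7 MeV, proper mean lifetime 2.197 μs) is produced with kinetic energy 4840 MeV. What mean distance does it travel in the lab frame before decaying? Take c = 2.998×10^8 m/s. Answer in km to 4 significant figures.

γ = 1 + K/(m₀c²) = 1 + 4840/105.7 = 46.7900
β = √(1 − 1/γ²) = 0.999772
Dilated lifetime: γτ₀ = 46.7900 × 2.197 μs = 102.798 μs
d = βc·γτ₀ = 0.999772 × (2.998×10^8 m/s) × 0.000102798 s = 30.81 km

d ≈ 30.81 km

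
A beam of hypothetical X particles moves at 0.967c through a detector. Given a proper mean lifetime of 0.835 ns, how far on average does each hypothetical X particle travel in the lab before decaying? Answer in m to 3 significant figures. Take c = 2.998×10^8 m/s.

d ≈ 0.950 m

γ = 1/√(1 − 0.967²) = 3.9250
Dilated lifetime: Δt = γτ₀ = 3.9250 × 0.835 ns = 3.2774 ns
d = vΔt = 0.967c × 3.2774 ns = 2.8991×10^8 m/s × 3.2774×10^-9 s = 0.950 m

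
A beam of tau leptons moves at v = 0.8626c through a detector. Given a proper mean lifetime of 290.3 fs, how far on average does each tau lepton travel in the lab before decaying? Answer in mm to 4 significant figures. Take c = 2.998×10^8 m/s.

d ≈ 0.1484 mm

γ = 1/√(1 − 0.8626²) = 1.97673
Dilated lifetime: Δt = γτ₀ = 1.97673 × 290.3 fs = 573.844 fs
d = vΔt = 0.8626c × 573.844 fs = 2.58607×10^8 m/s × 5.73844×10^-13 s = 0.1484 mm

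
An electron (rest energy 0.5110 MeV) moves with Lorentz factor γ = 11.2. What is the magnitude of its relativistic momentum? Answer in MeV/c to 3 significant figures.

β = √(1 − 1/γ²) = √(1 − 1/11.2²) = 0.99601
p = γβm₀c = 11.2 × 0.99601 × 0.5110 MeV/c = 5.70 MeV/c

p ≈ 5.70 MeV/c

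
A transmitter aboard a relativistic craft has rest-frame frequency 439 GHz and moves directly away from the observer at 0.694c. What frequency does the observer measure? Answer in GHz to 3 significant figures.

f_obs ≈ 187 GHz

Relativistic Doppler: f_obs = f_src √((1−β)/(1+β))
= 439 × √(0.30600/1.6940) = 439 × 0.42501 = 187 GHz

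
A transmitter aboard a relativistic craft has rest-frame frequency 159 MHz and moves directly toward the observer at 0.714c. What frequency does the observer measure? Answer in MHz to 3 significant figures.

Relativistic Doppler: f_obs = f_src √((1+β)/(1−β))
= 159 × √(1.7140/0.28600) = 159 × 2.4481 = 389 MHz

f_obs ≈ 389 MHz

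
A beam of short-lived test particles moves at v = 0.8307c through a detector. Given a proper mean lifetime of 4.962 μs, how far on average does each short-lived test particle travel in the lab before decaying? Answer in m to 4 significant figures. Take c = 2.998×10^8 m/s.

d ≈ 2220 m

γ = 1/√(1 − 0.8307²) = 1.79623
Dilated lifetime: Δt = γτ₀ = 1.79623 × 4.962 μs = 8.91291 μs
d = vΔt = 0.8307c × 8.91291 μs = 2.49044×10^8 m/s × 8.91291×10^-6 s = 2220 m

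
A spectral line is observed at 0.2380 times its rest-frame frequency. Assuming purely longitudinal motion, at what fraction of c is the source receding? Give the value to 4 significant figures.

f_obs/f_src = √((1−β)/(1+β)) = 0.2380  ⇒  (1−β)/(1+β) = 0.0566440
β = |1 − D²|/(1 + D²) = |1 − 0.0566440|/(1 + 0.0566440) = 0.8928

β ≈ 0.8928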